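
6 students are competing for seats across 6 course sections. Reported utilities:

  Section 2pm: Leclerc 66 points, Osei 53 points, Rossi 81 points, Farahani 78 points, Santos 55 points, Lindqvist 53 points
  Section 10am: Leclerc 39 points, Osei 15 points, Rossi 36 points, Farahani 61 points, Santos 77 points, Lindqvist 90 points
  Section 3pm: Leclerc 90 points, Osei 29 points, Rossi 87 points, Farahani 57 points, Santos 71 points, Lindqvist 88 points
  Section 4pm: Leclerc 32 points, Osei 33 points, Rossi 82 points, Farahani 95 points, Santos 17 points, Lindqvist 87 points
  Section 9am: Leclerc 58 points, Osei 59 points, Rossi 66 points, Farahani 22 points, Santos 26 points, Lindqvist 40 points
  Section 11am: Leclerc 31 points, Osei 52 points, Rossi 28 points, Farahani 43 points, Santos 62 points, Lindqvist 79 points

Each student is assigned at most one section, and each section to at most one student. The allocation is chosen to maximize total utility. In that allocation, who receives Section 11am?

Lindqvist receives Section 11am.

Treat this as an assignment problem: match each student to one section.
Optimal: Leclerc→Section 3pm (90 points), Osei→Section 9am (59 points), Rossi→Section 2pm (81 points), Farahani→Section 4pm (95 points), Santos→Section 10am (77 points), Lindqvist→Section 11am (79 points) — total 90+59+81+95+77+79 = 481 points.
Max-entry greedy (repeatedly take the single best remaining cell) gives 477 points, worse by 4.
Every other assignment is strictly worse.
Lindqvist's own top section is Section 10am (90 points), but forcing Lindqvist→Section 10am and reassigning the rest optimally gives only 477 points — worse by 4.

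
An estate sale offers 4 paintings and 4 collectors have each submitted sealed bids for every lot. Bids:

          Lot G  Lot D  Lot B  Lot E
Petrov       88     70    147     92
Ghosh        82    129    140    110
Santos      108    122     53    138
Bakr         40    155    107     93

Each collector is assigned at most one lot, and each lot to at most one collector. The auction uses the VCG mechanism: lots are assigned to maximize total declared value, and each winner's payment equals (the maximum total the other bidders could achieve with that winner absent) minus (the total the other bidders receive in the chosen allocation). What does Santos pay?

Efficient allocation: Petrov→Lot B ($147), Ghosh→Lot G ($82), Santos→Lot E ($138), Bakr→Lot D ($155); total welfare W = $522.
Santos receives Lot E at value $138, so the others get W − 138 = $384.
Without Santos: best allocation of the remaining 3 bidders over all 4 lots is Petrov→Lot B ($147), Ghosh→Lot E ($110), Bakr→Lot D ($155), total $412.
VCG payment = (others' best without Santos) − (others' welfare with Santos) = 412 − 384 = $28.

Santos pays $28.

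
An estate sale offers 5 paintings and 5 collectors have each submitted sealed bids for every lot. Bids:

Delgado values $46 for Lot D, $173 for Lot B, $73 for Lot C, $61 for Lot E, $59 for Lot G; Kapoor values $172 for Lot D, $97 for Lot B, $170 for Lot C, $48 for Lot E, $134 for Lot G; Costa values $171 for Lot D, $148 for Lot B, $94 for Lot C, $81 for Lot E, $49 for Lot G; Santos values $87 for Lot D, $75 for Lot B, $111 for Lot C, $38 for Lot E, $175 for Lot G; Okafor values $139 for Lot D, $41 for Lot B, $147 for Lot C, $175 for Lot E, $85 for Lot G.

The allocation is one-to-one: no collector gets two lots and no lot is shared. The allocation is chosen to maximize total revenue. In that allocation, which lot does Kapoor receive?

Optimal: Delgado→Lot B ($173), Kapoor→Lot C ($170), Costa→Lot D ($171), Santos→Lot G ($175), Okafor→Lot E ($175) — total 173+170+171+175+175 = $864.
Row-greedy (each collector in turn takes its best remaining lot) gives $789, worse by 75.
Next-best assignment: Delgado→Lot B, Kapoor→Lot D, Costa→Lot C, Santos→Lot G, Okafor→Lot E = $789.
Kapoor's own top lot is Lot D ($172), but forcing Kapoor→Lot D and reassigning the rest optimally gives only $789 — worse by 75.

Kapoor receives Lot C.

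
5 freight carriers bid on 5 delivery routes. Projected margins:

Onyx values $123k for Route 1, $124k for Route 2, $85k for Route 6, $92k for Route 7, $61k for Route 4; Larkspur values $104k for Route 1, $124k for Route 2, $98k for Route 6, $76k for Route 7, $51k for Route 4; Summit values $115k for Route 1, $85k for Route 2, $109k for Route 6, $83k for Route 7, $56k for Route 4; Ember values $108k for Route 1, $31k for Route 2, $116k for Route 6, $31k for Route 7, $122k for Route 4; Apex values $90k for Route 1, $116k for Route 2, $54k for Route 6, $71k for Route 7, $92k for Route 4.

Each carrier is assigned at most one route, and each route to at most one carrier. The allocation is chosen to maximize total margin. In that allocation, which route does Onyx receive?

Optimal: Onyx→Route 1 ($123k), Larkspur→Route 2 ($124k), Summit→Route 6 ($109k), Ember→Route 4 ($122k), Apex→Route 7 ($71k) — total 123+124+109+122+71 = $549k.
Column-greedy (each route in turn goes to its best remaining carrier) gives $538k, worse by 11.
Next-best assignment: Onyx→Route 1, Larkspur→Route 7, Summit→Route 6, Ember→Route 4, Apex→Route 2 = $546k.
Swapping Ember↔Onyx (Ember→Route 1 $108k, Onyx→Route 4 $61k) loses 76.
Onyx's own top route is Route 2 ($124k), but forcing Onyx→Route 2 and reassigning the rest optimally gives only $530k — worse by 19.

Onyx receives Route 1.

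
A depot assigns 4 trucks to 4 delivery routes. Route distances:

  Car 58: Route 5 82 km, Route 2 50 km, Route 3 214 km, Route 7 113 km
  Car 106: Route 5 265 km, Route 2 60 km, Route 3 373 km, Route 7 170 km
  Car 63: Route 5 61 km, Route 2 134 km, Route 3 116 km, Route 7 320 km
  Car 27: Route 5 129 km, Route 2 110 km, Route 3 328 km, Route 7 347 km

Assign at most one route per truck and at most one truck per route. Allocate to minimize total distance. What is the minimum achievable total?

Optimal: Car 58→Route 7 (113 km), Car 106→Route 2 (60 km), Car 63→Route 3 (116 km), Car 27→Route 5 (129 km) — total 113+60+116+129 = 418 km.
Min-entry greedy (repeatedly take the single cheapest remaining cell) gives 609 km, worse by 191.
Next-best assignment: Car 58→Route 2, Car 106→Route 7, Car 63→Route 3, Car 27→Route 5 = 465 km.
Swapping Car 27↔Car 63 (Car 27→Route 3 328 km, Car 63→Route 5 61 km) adds 144.

Minimum total: 418 km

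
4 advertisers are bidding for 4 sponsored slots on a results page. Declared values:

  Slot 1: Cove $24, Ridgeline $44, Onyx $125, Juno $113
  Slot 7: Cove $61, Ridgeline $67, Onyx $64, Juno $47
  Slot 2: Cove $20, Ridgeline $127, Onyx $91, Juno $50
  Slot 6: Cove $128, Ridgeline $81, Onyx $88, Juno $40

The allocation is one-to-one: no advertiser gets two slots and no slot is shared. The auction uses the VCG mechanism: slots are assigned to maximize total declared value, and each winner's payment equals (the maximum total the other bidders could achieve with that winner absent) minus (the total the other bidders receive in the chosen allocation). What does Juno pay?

Efficient allocation: Cove→Slot 6 ($128), Ridgeline→Slot 2 ($127), Onyx→Slot 7 ($64), Juno→Slot 1 ($113); total welfare W = $432.
Juno receives Slot 1 at value $113, so the others get W − 113 = $319.
Without Juno: best allocation of the remaining 3 bidders over all 4 slots is Cove→Slot 6 ($128), Ridgeline→Slot 2 ($127), Onyx→Slot 1 ($125), total $380.
VCG payment = (others' best without Juno) − (others' welfare with Juno) = 380 − 319 = $61.

Juno pays $61.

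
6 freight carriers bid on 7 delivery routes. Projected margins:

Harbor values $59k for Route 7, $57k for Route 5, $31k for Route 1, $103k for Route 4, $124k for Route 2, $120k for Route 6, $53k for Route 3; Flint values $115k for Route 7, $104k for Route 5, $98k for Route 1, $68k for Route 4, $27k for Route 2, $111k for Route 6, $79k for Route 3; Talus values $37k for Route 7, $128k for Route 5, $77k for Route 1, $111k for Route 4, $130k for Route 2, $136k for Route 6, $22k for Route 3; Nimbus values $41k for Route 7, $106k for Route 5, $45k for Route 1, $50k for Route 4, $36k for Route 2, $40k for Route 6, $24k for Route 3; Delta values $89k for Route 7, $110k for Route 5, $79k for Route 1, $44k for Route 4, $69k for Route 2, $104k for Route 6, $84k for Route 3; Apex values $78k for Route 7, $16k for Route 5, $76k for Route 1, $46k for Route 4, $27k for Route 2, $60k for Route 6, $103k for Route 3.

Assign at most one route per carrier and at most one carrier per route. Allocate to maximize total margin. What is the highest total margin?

Optimal: Harbor→Route 2 ($124k), Flint→Route 7 ($115k), Talus→Route 4 ($111k), Nimbus→Route 5 ($106k), Delta→Route 6 ($104k), Apex→Route 3 ($103k) — total 124+115+111+106+104+103 = $663k.
No other one-to-one assignment exceeds $663k.

Maximum total: $663k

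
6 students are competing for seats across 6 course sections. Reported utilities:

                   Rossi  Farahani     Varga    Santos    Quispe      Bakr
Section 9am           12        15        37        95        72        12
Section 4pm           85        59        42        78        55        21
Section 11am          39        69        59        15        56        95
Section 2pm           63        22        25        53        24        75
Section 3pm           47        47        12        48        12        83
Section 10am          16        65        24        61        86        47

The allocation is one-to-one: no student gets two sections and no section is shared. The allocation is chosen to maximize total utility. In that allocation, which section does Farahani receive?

Farahani receives Section 3pm.

Optimal: Rossi→Section 4pm (85 points), Farahani→Section 3pm (47 points), Varga→Section 11am (59 points), Santos→Section 9am (95 points), Quispe→Section 10am (86 points), Bakr→Section 2pm (75 points) — total 85+47+59+95+86+75 = 447 points.
Max-entry greedy (repeatedly take the single best remaining cell) gives 433 points, worse by 14.
Checked against all permutations: 447 points is optimal.
Farahani's own top section is Section 11am (69 points), but forcing Farahani→Section 11am and reassigning the rest optimally gives only 443 points — worse by 4.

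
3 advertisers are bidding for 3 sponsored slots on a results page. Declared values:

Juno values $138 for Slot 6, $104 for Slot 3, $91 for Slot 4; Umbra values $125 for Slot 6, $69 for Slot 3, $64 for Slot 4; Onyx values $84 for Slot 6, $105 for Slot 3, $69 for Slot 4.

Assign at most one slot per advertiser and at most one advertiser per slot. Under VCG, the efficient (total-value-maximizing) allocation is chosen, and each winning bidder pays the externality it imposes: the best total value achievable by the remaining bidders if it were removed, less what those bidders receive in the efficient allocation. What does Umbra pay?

Efficient allocation: Juno→Slot 4 ($91), Umbra→Slot 6 ($125), Onyx→Slot 3 ($105); total welfare W = $321.
Umbra receives Slot 6 at value $125, so the others get W − 125 = $196.
Without Umbra: best allocation of the remaining 2 bidders over all 3 slots is Juno→Slot 6 ($138), Onyx→Slot 3 ($105), total $243.
VCG payment = (others' best without Umbra) − (others' welfare with Umbra) = 243 − 196 = $47.

Umbra pays $47.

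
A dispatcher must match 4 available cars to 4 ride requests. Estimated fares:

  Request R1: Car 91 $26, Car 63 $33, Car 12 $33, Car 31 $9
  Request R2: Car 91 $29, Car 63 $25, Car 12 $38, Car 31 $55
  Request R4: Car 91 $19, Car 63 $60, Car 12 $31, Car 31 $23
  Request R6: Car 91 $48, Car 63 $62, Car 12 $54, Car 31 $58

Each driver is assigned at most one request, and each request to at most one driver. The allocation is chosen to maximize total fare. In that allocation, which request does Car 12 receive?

Car 12 receives Request R1.

Optimal: Car 91→Request R6 ($48), Car 63→Request R4 ($60), Car 12→Request R1 ($33), Car 31→Request R2 ($55) — total 48+60+33+55 = $196.
Next-best assignment: Car 91→Request R1, Car 63→Request R4, Car 12→Request R6, Car 31→Request R2 = $195.
Car 12's own top request is Request R6 ($54), but forcing Car 12→Request R6 and reassigning the rest optimally gives only $195 — worse by 1.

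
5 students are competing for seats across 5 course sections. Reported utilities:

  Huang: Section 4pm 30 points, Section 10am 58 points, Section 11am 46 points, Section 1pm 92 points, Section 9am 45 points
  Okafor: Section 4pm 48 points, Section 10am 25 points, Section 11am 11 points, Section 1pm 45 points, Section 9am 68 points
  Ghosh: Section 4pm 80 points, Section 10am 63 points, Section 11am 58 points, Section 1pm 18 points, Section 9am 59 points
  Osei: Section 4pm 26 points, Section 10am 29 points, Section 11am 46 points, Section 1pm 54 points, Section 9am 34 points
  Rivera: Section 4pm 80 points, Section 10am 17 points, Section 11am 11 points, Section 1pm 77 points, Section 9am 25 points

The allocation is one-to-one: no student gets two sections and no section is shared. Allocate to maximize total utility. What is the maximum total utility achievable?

This is the linear assignment problem.
Optimal: Huang→Section 1pm (92 points), Okafor→Section 9am (68 points), Ghosh→Section 10am (63 points), Osei→Section 11am (46 points), Rivera→Section 4pm (80 points) — total 92+68+63+46+80 = 349 points.
Max-entry greedy (repeatedly take the single best remaining cell) gives 303 points, worse by 46.
No other one-to-one assignment exceeds 349 points.

Max total: 349 points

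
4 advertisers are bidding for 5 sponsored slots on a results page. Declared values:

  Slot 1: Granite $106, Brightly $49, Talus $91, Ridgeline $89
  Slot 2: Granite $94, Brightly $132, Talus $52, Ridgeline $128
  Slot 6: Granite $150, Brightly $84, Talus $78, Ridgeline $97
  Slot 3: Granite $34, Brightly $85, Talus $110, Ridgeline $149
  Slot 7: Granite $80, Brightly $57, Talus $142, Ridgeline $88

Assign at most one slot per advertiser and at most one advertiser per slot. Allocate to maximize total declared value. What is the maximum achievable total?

Maximum total: $573

Optimal: Granite→Slot 6 ($150), Brightly→Slot 2 ($132), Talus→Slot 7 ($142), Ridgeline→Slot 3 ($149) — total 150+132+142+149 = $573.
Column-greedy (each slot in turn goes to its best remaining advertiser) gives $445, worse by 128.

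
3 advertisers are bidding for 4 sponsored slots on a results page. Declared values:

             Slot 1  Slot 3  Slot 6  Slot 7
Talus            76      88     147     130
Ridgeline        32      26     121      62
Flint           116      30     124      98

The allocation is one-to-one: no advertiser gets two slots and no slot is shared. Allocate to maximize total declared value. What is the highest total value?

Max total: $367

Optimal: Talus→Slot 7 ($130), Ridgeline→Slot 6 ($121), Flint→Slot 1 ($116) — total 130+121+116 = $367.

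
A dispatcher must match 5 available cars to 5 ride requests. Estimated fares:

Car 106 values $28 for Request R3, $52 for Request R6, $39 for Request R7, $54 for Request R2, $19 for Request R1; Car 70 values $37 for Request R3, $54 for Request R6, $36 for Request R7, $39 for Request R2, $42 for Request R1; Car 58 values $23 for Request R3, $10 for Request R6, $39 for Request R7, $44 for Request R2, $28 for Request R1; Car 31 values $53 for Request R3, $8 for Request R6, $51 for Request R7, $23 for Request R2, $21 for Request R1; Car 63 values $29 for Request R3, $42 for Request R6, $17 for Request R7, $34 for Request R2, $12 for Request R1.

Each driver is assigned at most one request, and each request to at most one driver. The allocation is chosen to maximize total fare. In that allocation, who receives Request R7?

Car 58 receives Request R7.

This is a one-to-one assignment (maximum-weight bipartite matching).
Optimal: Car 106→Request R2 ($54), Car 70→Request R1 ($42), Car 58→Request R7 ($39), Car 31→Request R3 ($53), Car 63→Request R6 ($42) — total 54+42+39+53+42 = $230.
Column-greedy (each request in turn goes to its best remaining driver) gives $202, worse by 28.
Car 58's own top request is Request R2 ($44), but forcing Car 58→Request R2 and reassigning the rest optimally gives only $220 — worse by 10.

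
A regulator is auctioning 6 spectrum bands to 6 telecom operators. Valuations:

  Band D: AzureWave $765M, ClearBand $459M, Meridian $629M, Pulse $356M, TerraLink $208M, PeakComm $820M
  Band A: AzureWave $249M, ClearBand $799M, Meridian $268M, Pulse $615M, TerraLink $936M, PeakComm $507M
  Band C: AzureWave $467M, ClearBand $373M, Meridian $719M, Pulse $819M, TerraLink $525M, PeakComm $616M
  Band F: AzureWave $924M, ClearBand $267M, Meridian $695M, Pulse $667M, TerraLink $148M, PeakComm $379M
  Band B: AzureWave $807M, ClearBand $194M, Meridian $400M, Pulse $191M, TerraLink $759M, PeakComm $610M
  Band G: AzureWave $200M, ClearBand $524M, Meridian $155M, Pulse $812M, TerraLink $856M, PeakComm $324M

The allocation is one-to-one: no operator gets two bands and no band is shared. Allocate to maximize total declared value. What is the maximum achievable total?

Optimal: AzureWave→Band F ($924M), ClearBand→Band A ($799M), Meridian→Band C ($719M), Pulse→Band G ($812M), TerraLink→Band B ($759M), PeakComm→Band D ($820M) — total 924+799+719+812+759+820 = $4833M.
Max-entry greedy (repeatedly take the single best remaining cell) gives $4423M, worse by 410.
Next-best assignment: AzureWave→Band B, ClearBand→Band A, Meridian→Band F, Pulse→Band C, TerraLink→Band G, PeakComm→Band D = $4796M.
Checked against all permutations: $4833M is optimal.

Maximum total: $4833M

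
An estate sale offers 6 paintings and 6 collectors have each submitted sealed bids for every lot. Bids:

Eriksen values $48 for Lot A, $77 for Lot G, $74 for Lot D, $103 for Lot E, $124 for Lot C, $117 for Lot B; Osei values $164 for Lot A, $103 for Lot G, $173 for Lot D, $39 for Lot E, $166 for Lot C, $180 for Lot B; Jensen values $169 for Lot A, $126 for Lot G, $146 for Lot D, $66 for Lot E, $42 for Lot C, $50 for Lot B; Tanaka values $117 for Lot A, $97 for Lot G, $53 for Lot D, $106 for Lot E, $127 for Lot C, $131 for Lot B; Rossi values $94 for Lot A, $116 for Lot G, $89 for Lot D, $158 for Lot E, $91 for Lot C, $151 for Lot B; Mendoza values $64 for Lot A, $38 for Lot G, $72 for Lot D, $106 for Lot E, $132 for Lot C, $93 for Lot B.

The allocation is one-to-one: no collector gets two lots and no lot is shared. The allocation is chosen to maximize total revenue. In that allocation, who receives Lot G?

Treat this as an assignment problem: match each collector to one lot.
Optimal: Eriksen→Lot B ($117), Osei→Lot D ($173), Jensen→Lot A ($169), Tanaka→Lot G ($97), Rossi→Lot E ($158), Mendoza→Lot C ($132) — total 117+173+169+97+158+132 = $846.
Column-greedy (each lot in turn goes to its best remaining collector) gives $813, worse by 33.
Tanaka's own top lot is Lot B ($131), but forcing Tanaka→Lot B and reassigning the rest optimally gives only $840 — worse by 6.

Tanaka receives Lot G.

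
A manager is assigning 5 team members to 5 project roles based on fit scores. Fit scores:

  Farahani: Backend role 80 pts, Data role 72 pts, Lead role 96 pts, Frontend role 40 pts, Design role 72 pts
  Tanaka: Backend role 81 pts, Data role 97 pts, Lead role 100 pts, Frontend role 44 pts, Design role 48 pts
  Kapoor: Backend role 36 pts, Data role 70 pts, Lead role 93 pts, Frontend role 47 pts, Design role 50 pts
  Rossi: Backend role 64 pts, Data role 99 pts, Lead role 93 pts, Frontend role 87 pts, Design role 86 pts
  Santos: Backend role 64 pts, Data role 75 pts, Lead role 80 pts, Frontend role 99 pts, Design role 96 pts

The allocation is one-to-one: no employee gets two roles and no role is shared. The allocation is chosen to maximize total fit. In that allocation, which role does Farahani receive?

Farahani receives Backend role.

This is a one-to-one assignment (maximum-weight bipartite matching).
Optimal: Farahani→Backend role (80 pts), Tanaka→Data role (97 pts), Kapoor→Lead role (93 pts), Rossi→Design role (86 pts), Santos→Frontend role (99 pts) — total 80+97+93+86+99 = 455 pts.
Row-greedy (each employee in turn takes its best remaining role) gives 394 pts, worse by 61.
Next-best assignment: Farahani→Backend role, Tanaka→Data role, Kapoor→Lead role, Rossi→Frontend role, Santos→Design role = 453 pts.
Farahani's own top role is Lead role (96 pts), but forcing Farahani→Lead role and reassigning the rest optimally gives only 432 pts — worse by 23.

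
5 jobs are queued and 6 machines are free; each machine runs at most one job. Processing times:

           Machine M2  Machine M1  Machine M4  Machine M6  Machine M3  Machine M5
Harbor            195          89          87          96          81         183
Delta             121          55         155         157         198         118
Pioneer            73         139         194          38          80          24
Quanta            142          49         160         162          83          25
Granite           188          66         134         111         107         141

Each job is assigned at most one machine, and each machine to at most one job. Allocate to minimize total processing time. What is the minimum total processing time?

Minimum total: 312 min

Optimal: Harbor→Machine M4 (87 min), Delta→Machine M1 (55 min), Pioneer→Machine M6 (38 min), Quanta→Machine M5 (25 min), Granite→Machine M3 (107 min) — total 87+55+38+25+107 = 312 min.
Column-greedy (each machine in turn goes to its cheapest remaining job) gives 518 min, worse by 206.
No other one-to-one assignment undercuts 312 min.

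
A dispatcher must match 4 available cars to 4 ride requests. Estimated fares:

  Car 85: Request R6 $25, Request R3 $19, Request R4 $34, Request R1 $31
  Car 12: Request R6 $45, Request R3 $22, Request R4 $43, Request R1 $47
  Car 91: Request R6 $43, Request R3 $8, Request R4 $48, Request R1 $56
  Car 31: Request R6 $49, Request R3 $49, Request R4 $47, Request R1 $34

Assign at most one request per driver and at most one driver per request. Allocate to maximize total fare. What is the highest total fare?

Maximum total: $184

This is the linear assignment problem.
Optimal: Car 85→Request R4 ($34), Car 12→Request R6 ($45), Car 91→Request R1 ($56), Car 31→Request R3 ($49) — total 34+45+56+49 = $184.
Column-greedy (each request in turn goes to its best remaining driver) gives $150, worse by 34.
Swapping Car 85↔Car 91 (Car 85→Request R1 $31, Car 91→Request R4 $48) loses 11.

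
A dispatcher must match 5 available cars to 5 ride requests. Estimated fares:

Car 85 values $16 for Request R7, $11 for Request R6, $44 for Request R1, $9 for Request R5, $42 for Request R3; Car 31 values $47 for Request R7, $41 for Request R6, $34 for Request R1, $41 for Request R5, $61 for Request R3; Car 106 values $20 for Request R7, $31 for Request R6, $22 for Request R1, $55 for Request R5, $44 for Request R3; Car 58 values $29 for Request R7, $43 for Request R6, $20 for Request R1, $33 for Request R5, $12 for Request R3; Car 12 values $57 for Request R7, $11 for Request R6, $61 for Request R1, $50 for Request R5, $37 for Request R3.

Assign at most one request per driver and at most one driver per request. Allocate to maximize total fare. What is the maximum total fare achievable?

Max total: $260

Optimal: Car 85→Request R1 ($44), Car 31→Request R3 ($61), Car 106→Request R5 ($55), Car 58→Request R6 ($43), Car 12→Request R7 ($57) — total 44+61+55+43+57 = $260.
Max-entry greedy (repeatedly take the single best remaining cell) gives $236, worse by 24.
Swapping Car 12↔Car 85 (Car 12→Request R1 $61, Car 85→Request R7 $16) loses 24.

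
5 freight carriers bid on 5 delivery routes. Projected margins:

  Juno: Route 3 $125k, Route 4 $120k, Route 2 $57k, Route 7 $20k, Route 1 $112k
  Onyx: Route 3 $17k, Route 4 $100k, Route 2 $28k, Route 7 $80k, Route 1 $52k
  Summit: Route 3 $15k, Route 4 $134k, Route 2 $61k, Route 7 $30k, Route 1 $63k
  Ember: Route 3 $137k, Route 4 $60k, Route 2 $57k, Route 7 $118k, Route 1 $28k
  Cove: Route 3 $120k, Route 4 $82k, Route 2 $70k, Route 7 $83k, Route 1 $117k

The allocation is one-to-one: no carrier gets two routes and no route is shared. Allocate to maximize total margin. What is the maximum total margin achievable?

Max total: $533k

This is the linear assignment problem.
Optimal: Juno→Route 1 ($112k), Onyx→Route 7 ($80k), Summit→Route 4 ($134k), Ember→Route 3 ($137k), Cove→Route 2 ($70k) — total 112+80+134+137+70 = $533k.
Row-greedy (each carrier in turn takes its best remaining route) gives $476k, worse by 57.
Checked against all permutations: $533k is optimal.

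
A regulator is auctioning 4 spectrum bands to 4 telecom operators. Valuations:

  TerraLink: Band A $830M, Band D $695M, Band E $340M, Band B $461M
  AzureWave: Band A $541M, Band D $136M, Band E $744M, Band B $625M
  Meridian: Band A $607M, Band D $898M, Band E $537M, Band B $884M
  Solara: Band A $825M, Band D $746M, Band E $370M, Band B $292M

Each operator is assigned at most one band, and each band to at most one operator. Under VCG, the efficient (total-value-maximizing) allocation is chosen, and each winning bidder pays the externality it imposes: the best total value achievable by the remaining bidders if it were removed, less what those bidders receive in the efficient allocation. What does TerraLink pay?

TerraLink pays $93M.

Efficient allocation: TerraLink→Band A ($830M), AzureWave→Band E ($744M), Meridian→Band B ($884M), Solara→Band D ($746M); total welfare W = $3204M.
TerraLink receives Band A at value $830M, so the others get W − 830 = $2374M.
Without TerraLink: best allocation of the remaining 3 bidders over all 4 bands is AzureWave→Band E ($744M), Meridian→Band D ($898M), Solara→Band A ($825M), total $2467M.
VCG payment = (others' best without TerraLink) − (others' welfare with TerraLink) = 2467 − 2374 = $93M.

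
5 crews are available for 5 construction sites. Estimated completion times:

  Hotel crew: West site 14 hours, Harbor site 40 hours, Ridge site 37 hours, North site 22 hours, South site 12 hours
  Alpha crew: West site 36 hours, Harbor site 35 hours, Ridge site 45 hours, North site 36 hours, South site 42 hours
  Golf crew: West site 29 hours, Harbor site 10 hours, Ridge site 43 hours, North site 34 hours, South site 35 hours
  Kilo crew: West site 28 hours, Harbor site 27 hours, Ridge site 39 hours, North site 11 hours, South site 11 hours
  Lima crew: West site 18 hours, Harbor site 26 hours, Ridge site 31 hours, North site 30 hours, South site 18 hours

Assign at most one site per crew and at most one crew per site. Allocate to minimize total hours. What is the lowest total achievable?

Min total: 96 hours

Optimal: Hotel crew→South site (12 hours), Alpha crew→Ridge site (45 hours), Golf crew→Harbor site (10 hours), Kilo crew→North site (11 hours), Lima crew→West site (18 hours) — total 12+45+10+11+18 = 96 hours.
Row-greedy (each crew in turn takes its cheapest remaining site) gives 118 hours, worse by 22.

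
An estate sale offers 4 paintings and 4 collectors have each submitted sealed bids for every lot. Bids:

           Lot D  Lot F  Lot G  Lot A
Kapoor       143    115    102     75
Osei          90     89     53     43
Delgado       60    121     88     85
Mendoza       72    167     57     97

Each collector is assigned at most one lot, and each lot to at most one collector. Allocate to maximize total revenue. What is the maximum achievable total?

Optimal: Kapoor→Lot D ($143), Osei→Lot G ($53), Delgado→Lot A ($85), Mendoza→Lot F ($167) — total 143+53+85+167 = $448.
Next-best assignment: Kapoor→Lot G, Osei→Lot D, Delgado→Lot A, Mendoza→Lot F = $444.
Every other assignment is strictly worse.

Maximum total: $448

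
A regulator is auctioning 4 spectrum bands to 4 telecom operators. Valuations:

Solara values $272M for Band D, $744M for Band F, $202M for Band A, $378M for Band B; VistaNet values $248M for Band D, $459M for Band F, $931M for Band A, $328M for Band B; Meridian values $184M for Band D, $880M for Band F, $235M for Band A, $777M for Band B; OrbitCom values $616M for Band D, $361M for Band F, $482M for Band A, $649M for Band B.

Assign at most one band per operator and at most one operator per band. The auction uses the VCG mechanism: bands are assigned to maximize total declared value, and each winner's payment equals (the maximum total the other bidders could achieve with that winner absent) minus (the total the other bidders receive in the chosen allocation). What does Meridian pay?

Meridian pays $33M.

Efficient allocation: Solara→Band F ($744M), VistaNet→Band A ($931M), Meridian→Band B ($777M), OrbitCom→Band D ($616M); total welfare W = $3068M.
Meridian receives Band B at value $777M, so the others get W − 777 = $2291M.
Without Meridian: best allocation of the remaining 3 bidders over all 4 bands is Solara→Band F ($744M), VistaNet→Band A ($931M), OrbitCom→Band B ($649M), total $2324M.
VCG payment = (others' best without Meridian) − (others' welfare with Meridian) = 2324 − 2291 = $33M.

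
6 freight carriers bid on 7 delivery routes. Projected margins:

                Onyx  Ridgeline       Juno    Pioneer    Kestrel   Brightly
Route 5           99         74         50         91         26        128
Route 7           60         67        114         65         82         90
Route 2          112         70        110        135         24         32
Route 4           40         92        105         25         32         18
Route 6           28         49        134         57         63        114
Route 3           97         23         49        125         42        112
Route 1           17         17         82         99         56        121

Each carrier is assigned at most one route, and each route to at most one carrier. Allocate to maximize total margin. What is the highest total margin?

Max total: $673k

This is the linear assignment problem.
Optimal: Onyx→Route 2 ($112k), Ridgeline→Route 4 ($92k), Juno→Route 6 ($134k), Pioneer→Route 3 ($125k), Kestrel→Route 7 ($82k), Brightly→Route 5 ($128k) — total 112+92+134+125+82+128 = $673k.
Column-greedy (each route in turn goes to its best remaining carrier) gives $629k, worse by 44.
Next-best assignment: Onyx→Route 3, Ridgeline→Route 4, Juno→Route 6, Pioneer→Route 2, Kestrel→Route 7, Brightly→Route 5 = $668k.
Swapping Brightly↔Ridgeline (Brightly→Route 4 $18k, Ridgeline→Route 5 $74k) loses 128.
Checked against all permutations: $673k is optimal.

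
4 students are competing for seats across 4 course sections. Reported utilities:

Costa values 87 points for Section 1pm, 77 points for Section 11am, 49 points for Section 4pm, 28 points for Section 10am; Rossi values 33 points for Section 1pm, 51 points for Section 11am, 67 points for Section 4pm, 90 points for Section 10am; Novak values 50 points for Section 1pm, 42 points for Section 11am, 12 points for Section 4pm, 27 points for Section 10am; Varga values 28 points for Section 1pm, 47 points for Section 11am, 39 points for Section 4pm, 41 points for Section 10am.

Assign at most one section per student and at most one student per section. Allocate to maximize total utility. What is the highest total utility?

Optimal: Costa→Section 1pm (87 points), Rossi→Section 10am (90 points), Novak→Section 11am (42 points), Varga→Section 4pm (39 points) — total 87+90+42+39 = 258 points.
Column-greedy (each section in turn goes to its best remaining student) gives 204 points, worse by 54.
Swapping Rossi↔Costa (Rossi→Section 1pm 33 points, Costa→Section 10am 28 points) loses 116.

Max total: 258 points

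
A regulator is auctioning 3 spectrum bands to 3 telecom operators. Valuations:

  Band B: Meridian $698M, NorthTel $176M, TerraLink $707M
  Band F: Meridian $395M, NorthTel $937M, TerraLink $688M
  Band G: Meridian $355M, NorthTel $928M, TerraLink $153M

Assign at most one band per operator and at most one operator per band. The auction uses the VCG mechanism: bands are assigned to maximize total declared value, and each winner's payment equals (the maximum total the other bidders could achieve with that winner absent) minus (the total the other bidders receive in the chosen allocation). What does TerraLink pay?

Efficient allocation: Meridian→Band B ($698M), NorthTel→Band G ($928M), TerraLink→Band F ($688M); total welfare W = $2314M.
TerraLink receives Band F at value $688M, so the others get W − 688 = $1626M.
Without TerraLink: best allocation of the remaining 2 bidders over all 3 bands is Meridian→Band B ($698M), NorthTel→Band F ($937M), total $1635M.
VCG payment = (others' best without TerraLink) − (others' welfare with TerraLink) = 1635 − 1626 = $9M.

TerraLink pays $9M.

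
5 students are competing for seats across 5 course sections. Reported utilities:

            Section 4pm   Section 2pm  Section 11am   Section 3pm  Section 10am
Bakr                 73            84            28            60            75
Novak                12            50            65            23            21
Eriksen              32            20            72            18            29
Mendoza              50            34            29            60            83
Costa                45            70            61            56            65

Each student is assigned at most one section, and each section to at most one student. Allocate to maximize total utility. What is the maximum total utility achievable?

Treat this as an assignment problem: match each student to one section.
Optimal: Bakr→Section 4pm (73 points), Novak→Section 2pm (50 points), Eriksen→Section 11am (72 points), Mendoza→Section 10am (83 points), Costa→Section 3pm (56 points) — total 73+50+72+83+56 = 334 points.
Row-greedy (each student in turn takes its best remaining section) gives 320 points, worse by 14.

Max total: 334 points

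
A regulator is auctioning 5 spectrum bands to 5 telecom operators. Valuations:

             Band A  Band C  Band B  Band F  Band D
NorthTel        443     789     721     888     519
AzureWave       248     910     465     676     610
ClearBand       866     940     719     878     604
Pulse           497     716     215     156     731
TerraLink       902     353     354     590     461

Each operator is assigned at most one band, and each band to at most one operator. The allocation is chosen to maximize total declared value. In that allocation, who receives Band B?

Treat this as an assignment problem: match each operator to one band.
Optimal: NorthTel→Band F ($888M), AzureWave→Band C ($910M), ClearBand→Band B ($719M), Pulse→Band D ($731M), TerraLink→Band A ($902M) — total 888+910+719+731+902 = $4150M.
Max-entry greedy (repeatedly take the single best remaining cell) gives $3926M, worse by 224.
Every other assignment is strictly worse.
ClearBand's own top band is Band C ($940M), but forcing ClearBand→Band C and reassigning the rest optimally gives only $3970M — worse by 180.

ClearBand receives Band B.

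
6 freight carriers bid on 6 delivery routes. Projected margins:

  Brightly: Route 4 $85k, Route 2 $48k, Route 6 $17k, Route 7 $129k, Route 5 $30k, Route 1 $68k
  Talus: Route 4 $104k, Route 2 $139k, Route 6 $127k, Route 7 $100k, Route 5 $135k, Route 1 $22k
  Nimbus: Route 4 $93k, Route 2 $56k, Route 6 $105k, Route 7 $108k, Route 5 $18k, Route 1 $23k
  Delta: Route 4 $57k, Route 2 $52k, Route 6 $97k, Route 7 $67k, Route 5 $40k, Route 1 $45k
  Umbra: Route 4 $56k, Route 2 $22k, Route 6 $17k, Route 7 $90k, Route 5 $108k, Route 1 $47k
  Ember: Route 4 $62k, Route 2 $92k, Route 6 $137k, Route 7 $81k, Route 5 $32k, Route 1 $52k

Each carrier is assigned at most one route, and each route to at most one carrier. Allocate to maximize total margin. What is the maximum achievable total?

This is the linear assignment problem.
Optimal: Brightly→Route 7 ($129k), Talus→Route 2 ($139k), Nimbus→Route 4 ($93k), Delta→Route 1 ($45k), Umbra→Route 5 ($108k), Ember→Route 6 ($137k) — total 129+139+93+45+108+137 = $651k.
Row-greedy (each carrier in turn takes its best remaining route) gives $590k, worse by 61.
Next-best assignment: Brightly→Route 4, Talus→Route 2, Nimbus→Route 7, Delta→Route 1, Umbra→Route 5, Ember→Route 6 = $622k.

Max total: $651k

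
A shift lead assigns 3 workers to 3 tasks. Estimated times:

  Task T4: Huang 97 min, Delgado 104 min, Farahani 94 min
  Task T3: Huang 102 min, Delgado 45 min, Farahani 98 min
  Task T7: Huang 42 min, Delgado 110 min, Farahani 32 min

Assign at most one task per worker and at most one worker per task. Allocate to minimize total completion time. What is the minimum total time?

Minimum total: 174 min

Optimal: Huang→Task T4 (97 min), Delgado→Task T3 (45 min), Farahani→Task T7 (32 min) — total 97+45+32 = 174 min.
Row-greedy (each worker in turn takes its cheapest remaining task) gives 181 min, worse by 7.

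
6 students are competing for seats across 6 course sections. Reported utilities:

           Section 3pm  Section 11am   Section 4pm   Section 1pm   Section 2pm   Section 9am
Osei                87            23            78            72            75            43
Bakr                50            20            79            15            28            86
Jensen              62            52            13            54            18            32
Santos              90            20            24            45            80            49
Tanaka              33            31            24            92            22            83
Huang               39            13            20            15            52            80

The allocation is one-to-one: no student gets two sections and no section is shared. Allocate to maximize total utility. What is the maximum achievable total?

Optimal: Osei→Section 3pm (87 points), Bakr→Section 4pm (79 points), Jensen→Section 11am (52 points), Santos→Section 2pm (80 points), Tanaka→Section 1pm (92 points), Huang→Section 9am (80 points) — total 87+79+52+80+92+80 = 470 points.
Max-entry greedy (repeatedly take the single best remaining cell) gives 450 points, worse by 20.
Next-best assignment: Osei→Section 2pm, Bakr→Section 4pm, Jensen→Section 11am, Santos→Section 3pm, Tanaka→Section 1pm, Huang→Section 9am = 468 points.

Maximum total: 470 points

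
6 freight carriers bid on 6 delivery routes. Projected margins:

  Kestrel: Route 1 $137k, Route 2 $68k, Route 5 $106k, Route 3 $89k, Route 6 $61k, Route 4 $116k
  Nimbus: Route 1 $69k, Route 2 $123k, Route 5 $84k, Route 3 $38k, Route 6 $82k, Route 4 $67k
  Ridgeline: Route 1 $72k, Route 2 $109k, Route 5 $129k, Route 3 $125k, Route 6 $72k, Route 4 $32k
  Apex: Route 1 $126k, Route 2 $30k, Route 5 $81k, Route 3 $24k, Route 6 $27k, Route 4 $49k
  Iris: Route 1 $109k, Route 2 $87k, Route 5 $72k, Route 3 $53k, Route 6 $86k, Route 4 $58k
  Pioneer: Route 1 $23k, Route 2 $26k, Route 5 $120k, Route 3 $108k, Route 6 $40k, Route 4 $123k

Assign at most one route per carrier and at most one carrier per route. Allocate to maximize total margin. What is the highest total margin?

Optimal: Kestrel→Route 4 ($116k), Nimbus→Route 2 ($123k), Ridgeline→Route 3 ($125k), Apex→Route 1 ($126k), Iris→Route 6 ($86k), Pioneer→Route 5 ($120k) — total 116+123+125+126+86+120 = $696k.
Row-greedy (each carrier in turn takes its best remaining route) gives $632k, worse by 64.
Swapping Pioneer↔Nimbus (Pioneer→Route 2 $26k, Nimbus→Route 5 $84k) loses 133.
No other one-to-one assignment exceeds $696k.

Maximum total: $696k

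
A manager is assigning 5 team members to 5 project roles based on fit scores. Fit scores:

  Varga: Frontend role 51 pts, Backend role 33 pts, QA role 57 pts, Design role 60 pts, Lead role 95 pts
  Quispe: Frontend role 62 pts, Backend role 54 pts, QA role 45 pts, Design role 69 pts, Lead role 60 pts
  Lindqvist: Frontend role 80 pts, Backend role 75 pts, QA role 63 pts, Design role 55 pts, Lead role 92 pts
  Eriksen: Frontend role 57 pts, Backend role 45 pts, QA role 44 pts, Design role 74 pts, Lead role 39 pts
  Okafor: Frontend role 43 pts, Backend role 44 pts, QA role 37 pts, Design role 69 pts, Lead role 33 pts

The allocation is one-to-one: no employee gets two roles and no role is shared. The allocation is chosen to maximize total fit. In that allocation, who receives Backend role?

Optimal: Varga→Lead role (95 pts), Quispe→Frontend role (62 pts), Lindqvist→Backend role (75 pts), Eriksen→QA role (44 pts), Okafor→Design role (69 pts) — total 95+62+75+44+69 = 345 pts.
Row-greedy (each employee in turn takes its best remaining role) gives 326 pts, worse by 19.
Checked against all permutations: 345 pts is optimal.
Lindqvist's own top role is Lead role (92 pts), but forcing Lindqvist→Lead role and reassigning the rest optimally gives only 329 pts — worse by 16.

Lindqvist receives Backend role.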